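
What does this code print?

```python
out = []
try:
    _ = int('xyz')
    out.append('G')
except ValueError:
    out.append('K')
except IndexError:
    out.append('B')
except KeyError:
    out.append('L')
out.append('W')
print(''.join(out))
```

Execution trace: 'K' (except ValueError) → 'W' (after the try/except). Output: KW

Answer: KW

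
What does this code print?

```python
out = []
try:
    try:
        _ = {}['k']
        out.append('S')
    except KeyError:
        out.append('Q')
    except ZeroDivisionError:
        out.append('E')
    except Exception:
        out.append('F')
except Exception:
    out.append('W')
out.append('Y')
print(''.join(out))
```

Execution trace: 'Q' (inner except KeyError) → 'Y' (after the try/except). Output: QY

Answer: QY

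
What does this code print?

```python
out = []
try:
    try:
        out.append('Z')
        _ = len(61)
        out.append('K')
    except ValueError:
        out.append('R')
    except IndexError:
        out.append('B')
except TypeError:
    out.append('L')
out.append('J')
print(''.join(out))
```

Execution trace: 'Z' (try body) → 'L' (outer except TypeError) → 'J' (after the try/except). Output: ZLJ

Answer: ZLJ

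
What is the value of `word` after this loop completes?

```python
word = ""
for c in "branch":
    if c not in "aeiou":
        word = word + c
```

Remove vowels from 'branch'
`word` takes the values: "" → "b" → "br" → "brn" → "brnc" → "brnch"

Answer: "brnch"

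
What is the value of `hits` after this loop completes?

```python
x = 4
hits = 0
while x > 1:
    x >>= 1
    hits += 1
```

Count right shifts until 1
`hits` takes the values: 0 → 1 → 2

Answer: 2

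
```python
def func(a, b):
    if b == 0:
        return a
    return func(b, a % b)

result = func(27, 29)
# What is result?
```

func(27, 29) -> func(29, 27) -> func(27, 2) -> func(2, 1) -> func(1, 0) -> 1

Answer: 1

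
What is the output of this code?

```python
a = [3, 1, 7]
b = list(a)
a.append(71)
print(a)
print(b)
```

Key concept: list() constructor creates copy.
Step by step:
`a = [3, 1, 7]` → a = [3, 1, 7]
`b = list(a)` → b = [3, 1, 7]
`a.append(71)` → a = [3, 1, 7, 71]
`print(a)` → prints [3, 1, 7, 71]
`print(b)` → prints [3, 1, 7]

Answer:
[3, 1, 7, 71]
[3, 1, 7]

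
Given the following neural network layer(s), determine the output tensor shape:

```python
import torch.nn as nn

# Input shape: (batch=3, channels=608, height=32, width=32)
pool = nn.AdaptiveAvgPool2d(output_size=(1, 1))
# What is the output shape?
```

Input: (3, 608, 32, 32) -> Output: (3, 608, 1, 1)

Answer: (3, 608, 1, 1)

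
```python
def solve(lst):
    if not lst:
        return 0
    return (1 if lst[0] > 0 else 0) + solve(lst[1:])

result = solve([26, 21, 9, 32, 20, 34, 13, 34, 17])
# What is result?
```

Count of positive elements in [26, 21, 9, 32, 20, 34, 13, 34, 17] = 9

Answer: 9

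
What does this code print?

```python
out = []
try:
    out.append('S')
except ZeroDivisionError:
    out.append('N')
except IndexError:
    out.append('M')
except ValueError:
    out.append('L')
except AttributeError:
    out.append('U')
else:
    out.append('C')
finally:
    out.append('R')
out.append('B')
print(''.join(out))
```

Execution trace: 'S' (try body, no exception) → 'C' (else) → 'R' (finally) → 'B' (after the try/except). Output: SCRB

Answer: SCRB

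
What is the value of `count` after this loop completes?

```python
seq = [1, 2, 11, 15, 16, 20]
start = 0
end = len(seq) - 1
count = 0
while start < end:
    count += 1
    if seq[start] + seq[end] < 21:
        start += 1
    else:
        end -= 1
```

Steps to find pair summing to 21
`count` takes the values: 0 → 1 → 2 → 3 → 4 → 5

Answer: 5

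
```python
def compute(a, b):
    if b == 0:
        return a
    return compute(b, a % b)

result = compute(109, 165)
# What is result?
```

compute(109, 165) -> compute(165, 109) -> compute(109, 56) -> compute(56, 53) -> compute(53, 3) -> compute(3, 2) -> compute(2, 1) -> compute(1, 0) -> 1

Answer: 1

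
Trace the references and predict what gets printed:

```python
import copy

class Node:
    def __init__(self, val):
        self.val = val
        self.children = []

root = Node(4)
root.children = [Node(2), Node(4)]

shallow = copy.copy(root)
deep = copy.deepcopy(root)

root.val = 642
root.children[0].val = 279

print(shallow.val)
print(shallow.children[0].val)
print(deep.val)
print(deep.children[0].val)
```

Key concept: deep copy with custom objects.
Step by step:
`root = Node(4)` → root = Node(val=4, children=[])
`root.children = [Node(2), Node(4)]` → root = Node(val=4, children=[Node(val=2, children=[]), Node(val=4, children=[])])
`shallow = copy.copy(root)` → shallow = Node(val=4, children=[Node(val=2, children=[]), Node(val=4, children=[])])
`deep = copy.deepcopy(root)` → deep = Node(val=4, children=[Node(val=2, children=[]), Node(val=4, children=[])])
`root.val = 642` → root = Node(val=642, children=[Node(val=2, children=[]), Node(val=4, children=[])])
`root.children[0].val = 279` → root = Node(val=642, children=[Node(val=279, children=[]), Node(val=4, children=[])]); shallow = Node(val=4, children=[Node(val=279, children=[]), Node(val=4, children=[])])
`print(shallow.val)` → prints 4
`print(shallow.children[0].val)` → prints 279
`print(deep.val)` → prints 4
`print(deep.children[0].val)` → prints 2

Answer:
4
279
4
2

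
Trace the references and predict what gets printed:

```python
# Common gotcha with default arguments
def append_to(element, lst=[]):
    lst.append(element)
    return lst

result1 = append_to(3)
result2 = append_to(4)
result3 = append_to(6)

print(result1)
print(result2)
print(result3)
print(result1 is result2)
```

Key concept: mutable default argument gotcha.
Step by step:
`result1 = append_to(3)` → result1 = [3]
`result2 = append_to(4)` → result1 = [3, 4] (same object as result2); result2 = [3, 4] (same object as result1)
`result3 = append_to(6)` → result1 = [3, 4, 6] (same object as result2, result3); result2 = [3, 4, 6] (same object as result1, result3); result3 = [3, 4, 6] (same object as result1, result2)
`print(result1)` → prints [3, 4, 6]
`print(result2)` → prints [3, 4, 6]
`print(result3)` → prints [3, 4, 6]
`print(result1 is result2)` → prints True

Answer:
[3, 4, 6]
[3, 4, 6]
[3, 4, 6]
True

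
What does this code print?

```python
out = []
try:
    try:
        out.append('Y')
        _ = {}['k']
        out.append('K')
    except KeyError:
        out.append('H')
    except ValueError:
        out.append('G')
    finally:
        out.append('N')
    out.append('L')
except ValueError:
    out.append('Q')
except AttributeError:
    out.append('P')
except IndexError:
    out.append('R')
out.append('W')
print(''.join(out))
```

Execution trace: 'Y' (inner try body) → 'H' (inner except KeyError) → 'N' (inner finally) → 'L' (try body, no exception) → 'W' (after the try/except). Output: YHNLW

Answer: YHNLW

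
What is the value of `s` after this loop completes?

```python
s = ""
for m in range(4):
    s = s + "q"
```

Repeat 'q' 4 times
`s` takes the values: "" → "q" → "qq" → "qqq" → "qqqq"

Answer: "qqqq"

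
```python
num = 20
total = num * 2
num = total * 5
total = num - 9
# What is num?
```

Trace:
`num = 20` → num = 20
`total = num * 2` → total = 40
`num = total * 5` → num = 200
`total = num - 9` → total = 191
So num = 200

Answer: 200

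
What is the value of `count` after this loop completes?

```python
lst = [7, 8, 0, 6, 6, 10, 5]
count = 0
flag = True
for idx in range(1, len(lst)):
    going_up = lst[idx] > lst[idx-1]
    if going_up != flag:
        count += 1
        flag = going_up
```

Count direction changes in [7, 8, 0, 6, 6, 10, 5]
`count` takes the values: 0 → 1 → 2 → 3 → 4 → 5

Answer: 5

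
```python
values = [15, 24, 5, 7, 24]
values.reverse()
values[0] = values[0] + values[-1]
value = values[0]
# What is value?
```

Trace:
`values = [15, 24, 5, 7, 24]` → values = [15, 24, 5, 7, 24]
`values.reverse()` → values = [24, 7, 5, 24, 15]
`values[0] = values[0] + values[-1]` → values = [39, 7, 5, 24, 15]
`value = values[0]` → value = 39
So value = 39

Answer: 39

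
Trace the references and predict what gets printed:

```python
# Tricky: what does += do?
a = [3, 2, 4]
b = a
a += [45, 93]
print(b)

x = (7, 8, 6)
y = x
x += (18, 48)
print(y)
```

Key concept: += behavior differs for mutable vs immutable.
Step by step:
`a = [3, 2, 4]` → a = [3, 2, 4]
`b = a` → b = [3, 2, 4] (same object as a)
`a += [45, 93]` → a = [3, 2, 4, 45, 93] (same object as b); b = [3, 2, 4, 45, 93] (same object as a)
`print(b)` → prints [3, 2, 4, 45, 93]
`x = (7, 8, 6)` → x = (7, 8, 6)
`y = x` → y = (7, 8, 6)
`x += (18, 48)` → x = (7, 8, 6, 18, 48)
`print(y)` → prints (7, 8, 6)

Answer:
[3, 2, 4, 45, 93]
(7, 8, 6)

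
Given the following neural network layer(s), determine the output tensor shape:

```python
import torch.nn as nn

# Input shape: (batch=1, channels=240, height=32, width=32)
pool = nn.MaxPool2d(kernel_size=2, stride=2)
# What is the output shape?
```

Input: (1, 240, 32, 32) -> Output: (1, 240, 16, 16)

Answer: (1, 240, 16, 16)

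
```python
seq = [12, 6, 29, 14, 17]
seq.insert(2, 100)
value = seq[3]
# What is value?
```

Trace:
`seq = [12, 6, 29, 14, 17]` → seq = [12, 6, 29, 14, 17]
`seq.insert(2, 100)` → seq = [12, 6, 100, 29, 14, 17]
`value = seq[3]` → value = 29
So value = 29

Answer: 29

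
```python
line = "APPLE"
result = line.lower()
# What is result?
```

Trace:
`line = "APPLE"` → line = 'APPLE'
`result = line.lower()` → result = 'apple'
So result = 'apple'

Answer: 'apple'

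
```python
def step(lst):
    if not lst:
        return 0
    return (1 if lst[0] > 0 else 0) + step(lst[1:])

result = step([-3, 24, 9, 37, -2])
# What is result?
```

Count of positive elements in [-3, 24, 9, 37, -2] = 3

Answer: 3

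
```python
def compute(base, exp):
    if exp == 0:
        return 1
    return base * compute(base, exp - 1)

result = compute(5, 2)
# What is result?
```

compute(5, 2) = 5 * 5 = 25

Answer: 25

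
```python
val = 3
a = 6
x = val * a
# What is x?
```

Trace:
`val = 3` → val = 3
`a = 6` → a = 6
`x = val * a` → x = 18
So x = 18

Answer: 18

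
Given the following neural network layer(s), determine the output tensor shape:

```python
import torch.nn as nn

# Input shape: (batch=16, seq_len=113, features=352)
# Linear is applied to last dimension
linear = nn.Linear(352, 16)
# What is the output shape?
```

Input: (16, 113, 352) -> Output: (16, 113, 16)

Answer: (16, 113, 16)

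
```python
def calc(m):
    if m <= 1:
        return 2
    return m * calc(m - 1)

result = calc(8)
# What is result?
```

calc(8) = 8 * 7 * 6 * 5 * 4 * 3 * 2 * 2 = 80640

Answer: 80640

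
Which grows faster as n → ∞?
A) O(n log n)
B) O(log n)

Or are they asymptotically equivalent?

O(n log n) vs O(log n): Higher order terms dominate.

Answer: A) O(n log n) grows faster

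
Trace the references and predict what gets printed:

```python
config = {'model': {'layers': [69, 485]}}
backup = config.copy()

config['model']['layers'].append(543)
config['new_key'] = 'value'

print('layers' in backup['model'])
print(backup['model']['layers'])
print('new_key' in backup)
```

Key concept: shallow copy gotcha with nested dict.
Step by step:
`config = {'model': {'layers': [69, 485]}}` → config = {'model': {'layers': [69, 485]}}
`backup = config.copy()` → backup = {'model': {'layers': [69, 485]}}
`config['model']['layers'].append(543)` → config = {'model': {'layers': [69, 485, 543]}}; backup = {'model': {'layers': [69, 485, 543]}}
`config['new_key'] = 'value'` → config = {'model': {'layers': [69, 485, 543]}, 'new_key': 'value'}
`print('layers' in backup['model'])` → prints True
`print(backup['model']['layers'])` → prints [69, 485, 543]
`print('new_key' in backup)` → prints False

Answer:
True
[69, 485, 543]
False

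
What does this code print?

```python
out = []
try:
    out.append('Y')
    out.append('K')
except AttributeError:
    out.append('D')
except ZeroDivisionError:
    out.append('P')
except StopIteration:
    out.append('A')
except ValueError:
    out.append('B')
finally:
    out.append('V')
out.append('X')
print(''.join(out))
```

Execution trace: 'Y' (try body) → 'K' (try body, no exception) → 'V' (finally) → 'X' (after the try/except). Output: YKVX

Answer: YKVX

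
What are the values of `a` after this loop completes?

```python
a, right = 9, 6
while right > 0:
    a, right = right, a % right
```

GCD of 9 and 6
`a` takes the values: 9 → 6 → 3

Answer: 3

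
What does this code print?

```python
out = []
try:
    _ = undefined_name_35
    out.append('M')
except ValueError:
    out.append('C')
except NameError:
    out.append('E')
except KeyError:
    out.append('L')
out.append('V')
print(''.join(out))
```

Execution trace: 'E' (except NameError) → 'V' (after the try/except). Output: EV

Answer: EV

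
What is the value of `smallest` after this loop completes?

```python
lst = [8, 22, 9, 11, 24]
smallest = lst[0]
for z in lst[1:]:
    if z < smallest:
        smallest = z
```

Minimum of [8, 22, 9, 11, 24]
`smallest` takes the values: 8

Answer: 8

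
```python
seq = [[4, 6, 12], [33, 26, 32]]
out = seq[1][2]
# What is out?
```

Trace:
`seq = [[4, 6, 12], [33, 26, 32]]` → seq = [[4, 6, 12], [33, 26, 32]]
`out = seq[1][2]` → out = 32
So out = 32

Answer: 32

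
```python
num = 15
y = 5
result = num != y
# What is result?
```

Trace:
`num = 15` → num = 15
`y = 5` → y = 5
`result = num != y` → result = True
So result = True

Answer: True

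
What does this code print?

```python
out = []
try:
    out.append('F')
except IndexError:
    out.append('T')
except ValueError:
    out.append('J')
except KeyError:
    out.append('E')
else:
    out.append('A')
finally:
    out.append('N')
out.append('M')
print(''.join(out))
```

Execution trace: 'F' (try body, no exception) → 'A' (else) → 'N' (finally) → 'M' (after the try/except). Output: FANM

Answer: FANM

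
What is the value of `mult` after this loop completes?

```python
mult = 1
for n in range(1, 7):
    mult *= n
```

6! = 720
`mult` takes the values: 1 → 2 → 6 → 24 → 120 → 720

Answer: 720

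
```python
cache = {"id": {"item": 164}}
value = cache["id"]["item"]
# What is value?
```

Trace:
`cache = {"id": {"item": 164}}` → cache = {'id': {'item': 164}}
`value = cache["id"]["item"]` → value = 164
So value = 164

Answer: 164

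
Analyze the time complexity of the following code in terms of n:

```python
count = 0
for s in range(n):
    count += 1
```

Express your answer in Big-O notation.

Each loop level contributes: n. Multiplying the contributions gives O(n).

Answer: O(n)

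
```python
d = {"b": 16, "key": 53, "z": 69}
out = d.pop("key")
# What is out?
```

Trace:
`d = {"b": 16, "key": 53, "z": 69}` → d = {'b': 16, 'key': 53, 'z': 69}
`out = d.pop("key")` → d = {'b': 16, 'z': 69}; out = 53
So out = 53

Answer: 53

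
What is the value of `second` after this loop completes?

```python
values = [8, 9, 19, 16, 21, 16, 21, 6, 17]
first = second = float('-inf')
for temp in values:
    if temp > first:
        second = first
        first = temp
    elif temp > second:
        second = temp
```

Second largest (with repeats) in [8, 9, 19, 16, 21, 16, 21, 6, 17]
`second` takes the values: -inf → 8 → 9 → 16 → 19 → 21

Answer: 21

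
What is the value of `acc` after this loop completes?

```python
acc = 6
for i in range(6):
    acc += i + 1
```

Start at 6, add 1 to 6 = 27
`acc` takes the values: 6 → 7 → 9 → 12 → 16 → 21 → 27

Answer: 27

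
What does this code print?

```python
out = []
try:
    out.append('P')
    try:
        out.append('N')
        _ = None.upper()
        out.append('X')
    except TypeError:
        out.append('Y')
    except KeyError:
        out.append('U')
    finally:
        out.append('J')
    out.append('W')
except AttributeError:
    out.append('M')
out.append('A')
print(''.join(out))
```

Execution trace: 'P' (try body) → 'N' (inner try body) → 'J' (inner finally) → 'M' (except AttributeError) → 'A' (after the try/except). Output: PNJMA

Answer: PNJMA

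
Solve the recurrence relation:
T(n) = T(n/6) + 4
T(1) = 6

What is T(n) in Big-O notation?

Each step divides n by 6 and adds 4. After log_6(n) steps we reach T(1)=6. So T(n) = 4·log_6(n) + 6 = O(log n).

Answer: O(log n)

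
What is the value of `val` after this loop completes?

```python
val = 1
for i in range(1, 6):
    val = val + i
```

Start at 1, add 1 through 5
`val` takes the values: 1 → 2 → 4 → 7 → 11 → 16

Answer: 16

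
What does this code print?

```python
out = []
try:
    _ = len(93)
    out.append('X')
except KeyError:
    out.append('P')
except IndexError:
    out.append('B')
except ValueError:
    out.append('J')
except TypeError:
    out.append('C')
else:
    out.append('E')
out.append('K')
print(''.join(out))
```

Execution trace: 'C' (except TypeError) → 'K' (after the try/except). Output: CK

Answer: CK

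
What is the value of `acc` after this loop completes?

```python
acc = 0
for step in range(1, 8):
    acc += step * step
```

Sum of squares 1² to 7² = 140
`acc` takes the values: 0 → 1 → 5 → 14 → 30 → 55 → 91 → 140

Answer: 140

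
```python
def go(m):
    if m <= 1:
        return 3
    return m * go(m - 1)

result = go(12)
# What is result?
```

go(12) = 12 * 11 * 10 * 9 * 8 * 7 * 6 * 5 * 4 * 3 * 2 * 3 = 1437004800

Answer: 1437004800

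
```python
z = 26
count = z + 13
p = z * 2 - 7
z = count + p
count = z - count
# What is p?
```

Trace:
`z = 26` → z = 26
`count = z + 13` → count = 39
`p = z * 2 - 7` → p = 45
`z = count + p` → z = 84
`count = z - count` → count = 45
So p = 45

Answer: 45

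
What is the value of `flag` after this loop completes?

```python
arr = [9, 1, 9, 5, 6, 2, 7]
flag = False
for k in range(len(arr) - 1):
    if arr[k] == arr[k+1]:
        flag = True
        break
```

Check consecutive duplicates in [9, 1, 9, 5, 6, 2, 7]
`flag` takes the values: False

Answer: False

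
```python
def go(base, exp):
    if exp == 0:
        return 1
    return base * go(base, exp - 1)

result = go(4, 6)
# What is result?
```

go(4, 6) = 4 * 4 * 4 * 4 * 4 * 4 = 4096

Answer: 4096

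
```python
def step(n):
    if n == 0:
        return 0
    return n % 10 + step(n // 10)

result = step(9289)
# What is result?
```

Sum of digits of 9289: 9 + 8 + 2 + 9 = 28

Answer: 28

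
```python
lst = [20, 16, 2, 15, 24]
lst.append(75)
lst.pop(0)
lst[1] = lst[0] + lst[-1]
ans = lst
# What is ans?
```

Trace:
`lst = [20, 16, 2, 15, 24]` → lst = [20, 16, 2, 15, 24]
`lst.append(75)` → lst = [20, 16, 2, 15, 24, 75]
`lst.pop(0)` → lst = [16, 2, 15, 24, 75]
`lst[1] = lst[0] + lst[-1]` → lst = [16, 91, 15, 24, 75]
`ans = lst` → ans = [16, 91, 15, 24, 75]
So ans = [16, 91, 15, 24, 75]

Answer: [16, 91, 15, 24, 75]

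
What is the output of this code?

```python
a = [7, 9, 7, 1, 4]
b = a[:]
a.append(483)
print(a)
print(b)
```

Key concept: slice [:] creates copy.
Step by step:
`a = [7, 9, 7, 1, 4]` → a = [7, 9, 7, 1, 4]
`b = a[:]` → b = [7, 9, 7, 1, 4]
`a.append(483)` → a = [7, 9, 7, 1, 4, 483]
`print(a)` → prints [7, 9, 7, 1, 4, 483]
`print(b)` → prints [7, 9, 7, 1, 4]

Answer:
[7, 9, 7, 1, 4, 483]
[7, 9, 7, 1, 4]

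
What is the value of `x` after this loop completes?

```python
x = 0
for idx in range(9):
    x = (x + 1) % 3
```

Increment mod 3, 9 times = 0
`x` takes the values: 0 → 1 → 2 → 0 → 1 → 2 → 0 → 1 → 2 → 0

Answer: 0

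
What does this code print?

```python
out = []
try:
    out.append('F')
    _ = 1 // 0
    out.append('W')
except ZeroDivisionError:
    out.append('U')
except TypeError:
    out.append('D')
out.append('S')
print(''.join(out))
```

Execution trace: 'F' (try body) → 'U' (except ZeroDivisionError) → 'S' (after the try/except). Output: FUS

Answer: FUS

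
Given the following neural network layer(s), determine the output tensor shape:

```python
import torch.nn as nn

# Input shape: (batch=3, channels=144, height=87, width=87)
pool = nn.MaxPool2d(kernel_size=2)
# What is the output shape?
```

Input: (3, 144, 87, 87) -> Output: (3, 144, 43, 43)

Answer: (3, 144, 43, 43)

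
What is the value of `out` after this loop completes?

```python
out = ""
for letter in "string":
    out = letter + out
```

Reverse 'string'
`out` takes the values: "" → "s" → "ts" → "rts" → "irts" → "nirts" → "gnirts"

Answer: "gnirts"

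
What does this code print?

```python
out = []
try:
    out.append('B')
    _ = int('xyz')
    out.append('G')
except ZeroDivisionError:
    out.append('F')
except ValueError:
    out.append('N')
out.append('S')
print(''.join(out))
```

Execution trace: 'B' (try body) → 'N' (except ValueError) → 'S' (after the try/except). Output: BNS

Answer: BNS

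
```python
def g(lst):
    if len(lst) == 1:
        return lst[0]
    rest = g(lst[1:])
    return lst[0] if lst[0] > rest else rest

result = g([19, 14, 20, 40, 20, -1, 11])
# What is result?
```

Recursive max over [19, 14, 20, 40, 20, -1, 11] = 40

Answer: 40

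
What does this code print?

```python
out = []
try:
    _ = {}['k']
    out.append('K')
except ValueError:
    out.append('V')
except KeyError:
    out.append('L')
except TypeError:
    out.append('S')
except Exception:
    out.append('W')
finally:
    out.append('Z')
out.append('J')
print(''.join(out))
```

Execution trace: 'L' (except KeyError) → 'Z' (finally) → 'J' (after the try/except). Output: LZJ

Answer: LZJ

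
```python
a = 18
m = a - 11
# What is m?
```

Trace:
`a = 18` → a = 18
`m = a - 11` → m = 7
So m = 7

Answer: 7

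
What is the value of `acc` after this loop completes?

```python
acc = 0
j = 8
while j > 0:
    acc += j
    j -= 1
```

Sum 8 down to 1
`acc` takes the values: 0 → 8 → 15 → 21 → 26 → 30 → 33 → 35 → 36

Answer: 36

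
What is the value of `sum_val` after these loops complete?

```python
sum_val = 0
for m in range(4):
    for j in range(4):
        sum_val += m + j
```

Sum of all m+j for m,j in 4x4
`sum_val` takes the values: 0 → 1 → 3 → 6 → 7 → 9 → 12 → 16 → 18 → 21 → 25 → 30 → 33 → 37 → 42 → 48

Answer: 48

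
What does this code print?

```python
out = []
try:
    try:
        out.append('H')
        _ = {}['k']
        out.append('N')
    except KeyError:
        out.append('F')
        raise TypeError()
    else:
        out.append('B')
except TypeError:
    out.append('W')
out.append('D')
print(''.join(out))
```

Execution trace: 'H' (inner try body) → 'F' (inner except KeyError) → 'W' (outer except TypeError) → 'D' (after the try/except). Output: HFWD

Answer: HFWD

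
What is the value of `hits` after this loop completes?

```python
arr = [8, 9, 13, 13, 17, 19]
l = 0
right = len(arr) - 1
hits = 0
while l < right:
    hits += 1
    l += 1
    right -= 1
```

Iterations until pointers meet (list length 6)
`hits` takes the values: 0 → 1 → 2 → 3

Answer: 3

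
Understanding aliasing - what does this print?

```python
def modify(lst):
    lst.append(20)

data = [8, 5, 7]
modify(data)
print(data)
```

Key concept: function modifies passed list.
Step by step:
`data = [8, 5, 7]` → data = [8, 5, 7]
`modify(data)` → data = [8, 5, 7, 20]
`print(data)` → prints [8, 5, 7, 20]

Answer: [8, 5, 7, 20]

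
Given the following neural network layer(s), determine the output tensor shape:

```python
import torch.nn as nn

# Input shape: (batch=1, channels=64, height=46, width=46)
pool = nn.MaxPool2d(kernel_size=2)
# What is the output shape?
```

Input: (1, 64, 46, 46) -> Output: (1, 64, 23, 23)

Answer: (1, 64, 23, 23)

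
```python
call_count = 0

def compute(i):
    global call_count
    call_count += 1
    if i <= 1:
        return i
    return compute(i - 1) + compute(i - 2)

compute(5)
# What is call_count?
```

Calls(i) = 1 + Calls(i-1) + Calls(i-2); Calls(0)=Calls(1)=1. For i=5 this gives 15.

Answer: 15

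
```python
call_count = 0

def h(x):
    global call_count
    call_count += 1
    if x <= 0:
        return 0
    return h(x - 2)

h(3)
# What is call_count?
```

Linear recursion stepping by 2: 3 calls from x=3 down to ≤0.

Answer: 3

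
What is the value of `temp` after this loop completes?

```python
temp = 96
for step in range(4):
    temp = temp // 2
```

Halve 4 times: 96 // 2^4 = 6
`temp` takes the values: 96 → 48 → 24 → 12 → 6

Answer: 6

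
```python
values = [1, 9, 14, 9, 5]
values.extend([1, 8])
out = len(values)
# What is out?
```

Trace:
`values = [1, 9, 14, 9, 5]` → values = [1, 9, 14, 9, 5]
`values.extend([1, 8])` → values = [1, 9, 14, 9, 5, 1, 8]
`out = len(values)` → out = 7
So out = 7

Answer: 7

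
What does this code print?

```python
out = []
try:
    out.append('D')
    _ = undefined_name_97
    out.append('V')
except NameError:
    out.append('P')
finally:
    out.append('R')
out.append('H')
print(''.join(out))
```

Execution trace: 'D' (try body) → 'P' (except NameError) → 'R' (finally) → 'H' (after the try/except). Output: DPRH

Answer: DPRH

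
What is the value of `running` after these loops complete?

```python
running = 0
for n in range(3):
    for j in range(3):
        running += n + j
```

Sum of all n+j for n,j in 3x3
`running` takes the values: 0 → 1 → 3 → 4 → 6 → 9 → 11 → 14 → 18

Answer: 18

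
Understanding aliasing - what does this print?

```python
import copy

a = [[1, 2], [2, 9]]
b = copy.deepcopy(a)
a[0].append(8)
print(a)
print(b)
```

Key concept: deep copy is fully independent.
Step by step:
`a = [[1, 2], [2, 9]]` → a = [[1, 2], [2, 9]]
`b = copy.deepcopy(a)` → b = [[1, 2], [2, 9]]
`a[0].append(8)` → a = [[1, 2, 8], [2, 9]]
`print(a)` → prints [[1, 2, 8], [2, 9]]
`print(b)` → prints [[1, 2], [2, 9]]

Answer:
[[1, 2, 8], [2, 9]]
[[1, 2], [2, 9]]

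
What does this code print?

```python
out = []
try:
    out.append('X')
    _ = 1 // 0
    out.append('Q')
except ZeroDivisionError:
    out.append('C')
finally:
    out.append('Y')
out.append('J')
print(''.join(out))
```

Execution trace: 'X' (try body) → 'C' (except ZeroDivisionError) → 'Y' (finally) → 'J' (after the try/except). Output: XCYJ

Answer: XCYJ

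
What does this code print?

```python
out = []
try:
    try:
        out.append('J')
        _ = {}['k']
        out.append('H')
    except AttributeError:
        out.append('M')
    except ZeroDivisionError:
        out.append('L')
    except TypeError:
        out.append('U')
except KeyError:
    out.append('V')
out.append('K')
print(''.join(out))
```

Execution trace: 'J' (try body) → 'V' (outer except KeyError) → 'K' (after the try/except). Output: JVK

Answer: JVK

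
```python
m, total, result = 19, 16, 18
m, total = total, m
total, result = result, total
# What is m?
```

Trace:
`m, total, result = 19, 16, 18` → m = 19; total = 16; result = 18
`m, total = total, m` → m = 16; total = 19
`total, result = result, total` → total = 18; result = 19
So m = 16

Answer: 16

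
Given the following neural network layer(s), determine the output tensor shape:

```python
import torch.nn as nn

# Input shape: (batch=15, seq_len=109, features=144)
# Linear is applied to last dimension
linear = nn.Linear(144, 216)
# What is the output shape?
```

Input: (15, 109, 144) -> Output: (15, 109, 216)

Answer: (15, 109, 216)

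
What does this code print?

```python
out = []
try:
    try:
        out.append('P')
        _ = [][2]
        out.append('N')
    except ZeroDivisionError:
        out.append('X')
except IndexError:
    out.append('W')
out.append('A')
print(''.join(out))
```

Execution trace: 'P' (try body) → 'W' (outer except IndexError) → 'A' (after the try/except). Output: PWA

Answer: PWA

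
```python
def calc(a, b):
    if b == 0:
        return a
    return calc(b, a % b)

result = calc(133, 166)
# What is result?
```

calc(133, 166) -> calc(166, 133) -> calc(133, 33) -> calc(33, 1) -> calc(1, 0) -> 1

Answer: 1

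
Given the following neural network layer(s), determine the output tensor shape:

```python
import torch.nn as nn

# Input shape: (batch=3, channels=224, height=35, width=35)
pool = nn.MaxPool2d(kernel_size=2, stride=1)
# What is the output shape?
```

Input: (3, 224, 35, 35) -> Output: (3, 224, 34, 34)

Answer: (3, 224, 34, 34)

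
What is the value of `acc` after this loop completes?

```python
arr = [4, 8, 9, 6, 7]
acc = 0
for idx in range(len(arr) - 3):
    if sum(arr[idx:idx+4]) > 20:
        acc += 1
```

Count windows with sum > 20
`acc` takes the values: 0 → 1 → 2

Answer: 2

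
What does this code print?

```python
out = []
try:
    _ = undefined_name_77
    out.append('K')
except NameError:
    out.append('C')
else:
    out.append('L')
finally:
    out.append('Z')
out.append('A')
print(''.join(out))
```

Execution trace: 'C' (except NameError) → 'Z' (finally) → 'A' (after the try/except). Output: CZA

Answer: CZA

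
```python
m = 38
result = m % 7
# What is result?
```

Trace:
`m = 38` → m = 38
`result = m % 7` → result = 3
So result = 3

Answer: 3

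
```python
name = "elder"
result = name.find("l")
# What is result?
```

Trace:
`name = "elder"` → name = 'elder'
`result = name.find("l")` → result = 1
So result = 1

Answer: 1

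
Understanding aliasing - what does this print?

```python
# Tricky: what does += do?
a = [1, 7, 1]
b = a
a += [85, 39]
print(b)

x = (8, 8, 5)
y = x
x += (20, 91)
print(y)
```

Key concept: += behavior differs for mutable vs immutable.
Step by step:
`a = [1, 7, 1]` → a = [1, 7, 1]
`b = a` → b = [1, 7, 1] (same object as a)
`a += [85, 39]` → a = [1, 7, 1, 85, 39] (same object as b); b = [1, 7, 1, 85, 39] (same object as a)
`print(b)` → prints [1, 7, 1, 85, 39]
`x = (8, 8, 5)` → x = (8, 8, 5)
`y = x` → y = (8, 8, 5)
`x += (20, 91)` → x = (8, 8, 5, 20, 91)
`print(y)` → prints (8, 8, 5)

Answer:
[1, 7, 1, 85, 39]
(8, 8, 5)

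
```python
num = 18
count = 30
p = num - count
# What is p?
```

Trace:
`num = 18` → num = 18
`count = 30` → count = 30
`p = num - count` → p = -12
So p = -12

Answer: -12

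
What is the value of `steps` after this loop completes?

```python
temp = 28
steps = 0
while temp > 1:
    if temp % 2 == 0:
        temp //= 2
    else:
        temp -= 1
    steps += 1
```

Steps to reduce 28 to 1
`steps` takes the values: 0 → 1 → 2 → 3 → 4 → 5 → 6

Answer: 6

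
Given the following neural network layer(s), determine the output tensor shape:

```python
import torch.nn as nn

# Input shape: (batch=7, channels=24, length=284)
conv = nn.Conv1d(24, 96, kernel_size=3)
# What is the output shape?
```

Input: (7, 24, 284) -> Output: (7, 96, 282)

Answer: (7, 96, 282)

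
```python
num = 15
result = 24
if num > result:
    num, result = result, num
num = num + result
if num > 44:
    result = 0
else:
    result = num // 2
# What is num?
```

Trace:
`num = 15` → num = 15
`result = 24` → result = 24
`if num > result: ...` → num > result is False → no variable changes
`num = num + result` → num = 39
`if num > 44: ...` → num > 44 is False, take else branch → result = 19
So num = 39

Answer: 39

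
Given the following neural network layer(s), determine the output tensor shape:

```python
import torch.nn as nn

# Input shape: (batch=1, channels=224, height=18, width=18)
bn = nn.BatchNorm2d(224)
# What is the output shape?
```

Input: (1, 224, 18, 18) -> Output: (1, 224, 18, 18)

Answer: (1, 224, 18, 18)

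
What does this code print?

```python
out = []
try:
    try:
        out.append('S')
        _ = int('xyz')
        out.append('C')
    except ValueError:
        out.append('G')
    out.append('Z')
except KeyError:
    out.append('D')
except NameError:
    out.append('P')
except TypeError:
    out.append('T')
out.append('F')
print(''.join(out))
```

Execution trace: 'S' (inner try body) → 'G' (inner except ValueError) → 'Z' (try body, no exception) → 'F' (after the try/except). Output: SGZF

Answer: SGZF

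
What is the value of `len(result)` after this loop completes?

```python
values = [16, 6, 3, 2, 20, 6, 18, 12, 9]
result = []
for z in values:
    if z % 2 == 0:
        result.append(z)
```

Count even numbers in [16, 6, 3, 2, 20, 6, 18, 12, 9]
`result` takes the values: [] → [16] → [16, 6] → [16, 6, 2] → [16, 6, 2, 20] → [16, 6, 2, 20, 6] → [16, 6, 2, 20, 6, 18] → [16, 6, 2, 20, 6, 18, 12]
So `len(result)` = 7

Answer: 7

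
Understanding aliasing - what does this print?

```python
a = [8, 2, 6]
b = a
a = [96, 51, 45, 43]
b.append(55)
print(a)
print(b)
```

Key concept: rebinding vs mutation: a is rebound to a new list, b still points at the original.
Step by step:
`a = [8, 2, 6]` → a = [8, 2, 6]
`b = a` → b = [8, 2, 6] (same object as a)
`a = [96, 51, 45, 43]` → a = [96, 51, 45, 43]
`b.append(55)` → b = [8, 2, 6, 55]
`print(a)` → prints [96, 51, 45, 43]
`print(b)` → prints [8, 2, 6, 55]

Answer:
[96, 51, 45, 43]
[8, 2, 6, 55]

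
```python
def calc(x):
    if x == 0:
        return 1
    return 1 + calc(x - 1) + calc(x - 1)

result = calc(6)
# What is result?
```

calc(x) = 1 + 2·calc(x-1), calc(0)=1. Closed form: (1+1)·2^6 - 1 = 127.

Answer: 127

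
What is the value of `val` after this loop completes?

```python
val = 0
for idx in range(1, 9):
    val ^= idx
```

XOR of 1 to 8
`val` takes the values: 0 → 1 → 3 → 0 → 4 → 1 → 7 → 0 → 8

Answer: 8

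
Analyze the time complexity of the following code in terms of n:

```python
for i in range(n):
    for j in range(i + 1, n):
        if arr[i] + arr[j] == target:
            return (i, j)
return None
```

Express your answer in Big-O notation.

This is Two sum brute force. Time complexity: O(n²).

Answer: O(n²)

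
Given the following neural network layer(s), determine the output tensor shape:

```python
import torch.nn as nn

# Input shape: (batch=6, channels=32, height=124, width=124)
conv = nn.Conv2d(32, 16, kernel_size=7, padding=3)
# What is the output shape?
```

Input: (6, 32, 124, 124) -> Output: (6, 16, 124, 124)

Answer: (6, 16, 124, 124)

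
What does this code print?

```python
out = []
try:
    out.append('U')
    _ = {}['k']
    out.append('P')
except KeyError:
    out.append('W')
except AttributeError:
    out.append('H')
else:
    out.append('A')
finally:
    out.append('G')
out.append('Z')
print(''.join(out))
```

Execution trace: 'U' (try body) → 'W' (except KeyError) → 'G' (finally) → 'Z' (after the try/except). Output: UWGZ

Answer: UWGZ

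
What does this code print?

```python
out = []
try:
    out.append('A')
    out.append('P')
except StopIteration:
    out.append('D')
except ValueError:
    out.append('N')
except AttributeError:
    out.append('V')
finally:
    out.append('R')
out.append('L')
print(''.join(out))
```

Execution trace: 'A' (try body) → 'P' (try body, no exception) → 'R' (finally) → 'L' (after the try/except). Output: APRL

Answer: APRL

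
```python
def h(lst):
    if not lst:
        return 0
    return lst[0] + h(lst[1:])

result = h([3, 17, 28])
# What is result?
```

3 + 17 + 28 + 0 = 48

Answer: 48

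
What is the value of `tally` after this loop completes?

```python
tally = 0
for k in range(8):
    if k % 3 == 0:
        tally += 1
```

Count numbers divisible by 3 in range(8)
`tally` takes the values: 0 → 1 → 2 → 3

Answer: 3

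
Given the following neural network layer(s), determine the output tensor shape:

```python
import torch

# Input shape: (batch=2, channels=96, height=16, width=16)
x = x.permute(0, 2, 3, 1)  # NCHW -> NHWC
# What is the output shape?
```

Input: (2, 96, 16, 16) -> Output: (2, 16, 16, 96)

Answer: (2, 16, 16, 96)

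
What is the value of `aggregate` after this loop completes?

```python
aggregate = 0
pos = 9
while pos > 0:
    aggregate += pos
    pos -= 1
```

Sum 9 down to 1
`aggregate` takes the values: 0 → 9 → 17 → 24 → 30 → 35 → 39 → 42 → 44 → 45

Answer: 45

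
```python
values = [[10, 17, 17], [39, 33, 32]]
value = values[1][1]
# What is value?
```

Trace:
`values = [[10, 17, 17], [39, 33, 32]]` → values = [[10, 17, 17], [39, 33, 32]]
`value = values[1][1]` → value = 33
So value = 33

Answer: 33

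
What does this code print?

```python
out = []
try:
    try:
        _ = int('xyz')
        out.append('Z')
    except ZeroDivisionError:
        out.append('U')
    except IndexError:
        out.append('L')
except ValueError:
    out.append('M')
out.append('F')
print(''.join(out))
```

Execution trace: 'M' (outer except ValueError) → 'F' (after the try/except). Output: MF

Answer: MF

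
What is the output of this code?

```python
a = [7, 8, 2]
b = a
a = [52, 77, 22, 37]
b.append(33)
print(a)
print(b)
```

Key concept: rebinding vs mutation: a is rebound to a new list, b still points at the original.
Step by step:
`a = [7, 8, 2]` → a = [7, 8, 2]
`b = a` → b = [7, 8, 2] (same object as a)
`a = [52, 77, 22, 37]` → a = [52, 77, 22, 37]
`b.append(33)` → b = [7, 8, 2, 33]
`print(a)` → prints [52, 77, 22, 37]
`print(b)` → prints [7, 8, 2, 33]

Answer:
[52, 77, 22, 37]
[7, 8, 2, 33]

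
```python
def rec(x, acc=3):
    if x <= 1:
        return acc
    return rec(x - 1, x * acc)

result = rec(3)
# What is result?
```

Accumulator trace (n, acc): (3, 3) -> (2, 9) -> (1, 18) -> return 18

Answer: 18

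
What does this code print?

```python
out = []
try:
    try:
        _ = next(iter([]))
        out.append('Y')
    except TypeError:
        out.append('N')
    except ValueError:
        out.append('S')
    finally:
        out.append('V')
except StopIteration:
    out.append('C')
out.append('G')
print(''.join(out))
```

Execution trace: 'V' (finally) → 'C' (outer except StopIteration) → 'G' (after the try/except). Output: VCG

Answer: VCG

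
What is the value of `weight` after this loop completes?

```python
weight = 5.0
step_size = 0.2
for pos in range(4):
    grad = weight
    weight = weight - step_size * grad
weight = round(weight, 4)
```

Gradient descent: w = 5.0 * (1 - 0.2)^4
`weight` takes the values: 5.0 → 4.0 → 3.2 → 2.56 → 2.048

Answer: 2.048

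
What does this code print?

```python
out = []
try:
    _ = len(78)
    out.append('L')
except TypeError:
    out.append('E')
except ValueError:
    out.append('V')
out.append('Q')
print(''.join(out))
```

Execution trace: 'E' (except TypeError) → 'Q' (after the try/except). Output: EQ

Answer: EQ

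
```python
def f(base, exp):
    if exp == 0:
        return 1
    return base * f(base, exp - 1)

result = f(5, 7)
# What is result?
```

f(5, 7) = 5 * 5 * 5 * 5 * 5 * 5 * 5 = 78125

Answer: 78125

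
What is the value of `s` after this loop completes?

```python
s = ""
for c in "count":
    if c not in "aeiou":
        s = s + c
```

Remove vowels from 'count'
`s` takes the values: "" → "c" → "cn" → "cnt"

Answer: "cnt"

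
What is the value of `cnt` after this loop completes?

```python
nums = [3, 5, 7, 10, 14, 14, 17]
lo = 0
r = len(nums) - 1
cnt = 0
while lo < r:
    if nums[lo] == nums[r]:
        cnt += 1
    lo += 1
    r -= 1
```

Count matching pairs from ends
`cnt` takes the values: 0

Answer: 0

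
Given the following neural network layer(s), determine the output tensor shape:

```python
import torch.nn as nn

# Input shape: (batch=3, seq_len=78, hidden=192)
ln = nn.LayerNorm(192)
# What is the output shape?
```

Input: (3, 78, 192) -> Output: (3, 78, 192)

Answer: (3, 78, 192)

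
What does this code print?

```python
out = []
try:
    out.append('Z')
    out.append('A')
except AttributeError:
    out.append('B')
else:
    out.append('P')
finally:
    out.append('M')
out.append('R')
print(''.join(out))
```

Execution trace: 'Z' (try body) → 'A' (try body, no exception) → 'P' (else) → 'M' (finally) → 'R' (after the try/except). Output: ZAPMR

Answer: ZAPMR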